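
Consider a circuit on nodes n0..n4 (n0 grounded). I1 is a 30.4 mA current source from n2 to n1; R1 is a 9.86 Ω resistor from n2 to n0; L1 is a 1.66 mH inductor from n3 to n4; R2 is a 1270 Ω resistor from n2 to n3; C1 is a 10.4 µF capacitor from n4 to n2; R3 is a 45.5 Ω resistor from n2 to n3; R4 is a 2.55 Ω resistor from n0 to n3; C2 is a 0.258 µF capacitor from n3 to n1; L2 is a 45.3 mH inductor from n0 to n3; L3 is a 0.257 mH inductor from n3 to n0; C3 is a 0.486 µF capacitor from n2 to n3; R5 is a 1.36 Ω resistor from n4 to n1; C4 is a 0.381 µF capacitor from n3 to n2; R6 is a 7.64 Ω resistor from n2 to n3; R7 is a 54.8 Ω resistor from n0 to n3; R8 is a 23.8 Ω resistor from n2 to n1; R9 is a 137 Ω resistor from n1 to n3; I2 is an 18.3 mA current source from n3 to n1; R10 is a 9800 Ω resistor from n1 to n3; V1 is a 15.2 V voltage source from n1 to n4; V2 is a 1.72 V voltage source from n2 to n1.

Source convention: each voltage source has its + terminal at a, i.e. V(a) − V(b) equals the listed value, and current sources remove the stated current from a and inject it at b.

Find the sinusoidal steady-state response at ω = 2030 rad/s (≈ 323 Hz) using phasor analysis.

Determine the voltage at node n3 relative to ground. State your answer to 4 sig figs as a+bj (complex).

MNA unknowns: 4 node voltages V₁..V_4 plus 2 source currents (V1, V2)
I1: z[2]−=0.0304, z[1]+=0.0304
R1: Y=0.1014+0.000j on G[2,0]
L1: Y=0.000-0.2968j on G[3,4]
R2: Y=0.0007874+0.000j on G[2,3]
C1: Y=0.000+0.02111j on G[4,2]
R3: Y=0.02198+0.000j on G[2,3]
R4: Y=0.3922+0.000j on G[0,3]
C2: Y=0.000+0.0005237j on G[3,1]
L2: Y=0.000-0.01087j on G[0,3]
L3: Y=0.000-1.917j on G[3,0]
C3: Y=0.000+0.0009866j on G[2,3]
R5: Y=0.7353+0.000j on G[4,1]
C4: Y=0.000+0.0007734j on G[3,2]
R6: Y=0.1309+0.000j on G[2,3]
R7: Y=0.01825+0.000j on G[0,3]
R8: Y=0.04202+0.000j on G[2,1]
R9: Y=0.007299+0.000j on G[1,3]
I2: z[3]−=0.0183, z[1]+=0.0183
R10: Y=0.0001020+0.000j on G[1,3]
V1: row V1−V4=15.2, i_V1 at 1,4
V2: row V2−V1=1.72, i_V2 at 2,1
solve → V1=7.323-8.608j, V2=9.043-8.608j, V3=-0.5302-0.3629j, V4=-7.877-8.608j
aux → i_V1=-13.62+1.823j, i_V2=-2.505+1.766j

-0.5302-0.3629j V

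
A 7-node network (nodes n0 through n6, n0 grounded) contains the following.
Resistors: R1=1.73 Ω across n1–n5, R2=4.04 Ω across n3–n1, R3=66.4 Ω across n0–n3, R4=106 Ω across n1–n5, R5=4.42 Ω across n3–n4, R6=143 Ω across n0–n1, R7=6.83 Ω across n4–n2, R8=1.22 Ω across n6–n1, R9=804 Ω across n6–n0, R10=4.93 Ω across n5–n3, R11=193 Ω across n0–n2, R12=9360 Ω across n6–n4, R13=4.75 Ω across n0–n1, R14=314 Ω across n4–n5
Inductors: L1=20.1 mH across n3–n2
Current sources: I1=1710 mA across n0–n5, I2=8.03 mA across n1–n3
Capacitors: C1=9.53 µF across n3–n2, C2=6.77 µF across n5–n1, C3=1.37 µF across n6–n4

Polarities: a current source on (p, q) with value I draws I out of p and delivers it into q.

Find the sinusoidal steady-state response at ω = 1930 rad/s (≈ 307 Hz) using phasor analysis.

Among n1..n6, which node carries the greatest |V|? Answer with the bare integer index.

5

MNA unknowns: 6 node voltages V₁..V_6
R1: Y=0.5780+0.000j on G[1,5]
R2: Y=0.2475+0.000j on G[3,1]
L1: Y=0.000-0.02578j on G[3,2]
R3: Y=0.01506+0.000j on G[0,3]
I1: z[0]−=1.71, z[5]+=1.71
C1: Y=0.000+0.01839j on G[3,2]
R4: Y=0.009434+0.000j on G[1,5]
R5: Y=0.2262+0.000j on G[3,4]
R6: Y=0.006993+0.000j on G[0,1]
R7: Y=0.1464+0.000j on G[4,2]
R8: Y=0.8197+0.000j on G[6,1]
R9: Y=0.001244+0.000j on G[6,0]
R10: Y=0.2028+0.000j on G[5,3]
R11: Y=0.005181+0.000j on G[0,2]
R12: Y=0.0001068+0.000j on G[6,4]
C2: Y=0.000+0.01307j on G[5,1]
R13: Y=0.2105+0.000j on G[0,1]
C3: Y=0.000+0.002644j on G[6,4]
R14: Y=0.003185+0.000j on G[4,5]
I2: z[1]−=0.00803, z[3]+=0.00803
solve → V1=7.101+0.002690j, V2=7.433-0.05710j, V3=7.840-0.01959j, V4=7.694-0.03863j, V5=9.446-0.04179j, V6=7.090+0.004626j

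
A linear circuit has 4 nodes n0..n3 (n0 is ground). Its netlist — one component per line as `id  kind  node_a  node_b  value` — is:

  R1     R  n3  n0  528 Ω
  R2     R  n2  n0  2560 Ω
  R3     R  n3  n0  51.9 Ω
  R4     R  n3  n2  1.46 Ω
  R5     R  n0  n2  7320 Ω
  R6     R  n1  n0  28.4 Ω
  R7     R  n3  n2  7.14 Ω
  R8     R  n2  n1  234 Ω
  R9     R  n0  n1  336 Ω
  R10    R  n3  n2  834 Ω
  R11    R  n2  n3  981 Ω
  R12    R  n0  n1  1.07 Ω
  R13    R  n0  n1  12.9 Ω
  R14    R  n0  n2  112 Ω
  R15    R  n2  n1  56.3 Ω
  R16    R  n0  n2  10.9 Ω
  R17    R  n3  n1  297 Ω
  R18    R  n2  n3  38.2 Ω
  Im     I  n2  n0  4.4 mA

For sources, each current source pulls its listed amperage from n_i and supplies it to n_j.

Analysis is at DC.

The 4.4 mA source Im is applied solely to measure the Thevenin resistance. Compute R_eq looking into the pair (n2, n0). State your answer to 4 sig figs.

R_eq = 6.827 Ω

Element admittances at DC:
  Y(R1) = 0.001894 S between n3,n0
  Y(R2) = 0.0003906 S between n2,n0
  Y(R3) = 0.01927 S between n3,n0
  Y(R4) = 0.6849 S between n3,n2
  Y(R5) = 0.0001366 S between n0,n2
  Y(R6) = 0.03521 S between n1,n0
  Y(R7) = 0.1401 S between n3,n2
  Y(R8) = 0.004274 S between n2,n1
  Y(R9) = 0.002976 S between n0,n1
  Y(R10) = 0.001199 S between n3,n2
  Y(R11) = 0.001019 S between n2,n3
  Y(R12) = 0.9346 S between n0,n1
  Y(R13) = 0.07752 S between n0,n1
  Y(R14) = 0.008929 S between n0,n2
  Y(R15) = 0.01776 S between n2,n1
  Y(R16) = 0.09174 S between n0,n2
  Y(R17) = 0.003367 S between n3,n1
  Y(R18) = 0.02618 S between n2,n3
  Im: injects 0.0044 A into n0 (from n2)
Assemble and solve the 3×3 MNA system:
  V(n1)=-0.0007067  V(n2)=-0.03004  V(n3)=-0.02920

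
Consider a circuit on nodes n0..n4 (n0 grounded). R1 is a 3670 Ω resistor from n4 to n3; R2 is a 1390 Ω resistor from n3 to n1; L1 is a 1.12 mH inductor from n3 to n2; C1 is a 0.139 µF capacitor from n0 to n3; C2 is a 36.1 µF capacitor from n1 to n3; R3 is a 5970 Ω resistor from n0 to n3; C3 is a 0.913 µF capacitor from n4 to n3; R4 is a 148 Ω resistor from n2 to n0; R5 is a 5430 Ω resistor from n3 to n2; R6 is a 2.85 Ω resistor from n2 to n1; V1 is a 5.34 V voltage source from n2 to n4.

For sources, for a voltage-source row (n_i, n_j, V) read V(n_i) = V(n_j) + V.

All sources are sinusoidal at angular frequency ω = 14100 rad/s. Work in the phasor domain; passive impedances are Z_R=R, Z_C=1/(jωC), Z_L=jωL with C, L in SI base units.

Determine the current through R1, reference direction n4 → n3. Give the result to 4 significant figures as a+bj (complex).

-0.001423+6.301e-05j A

Element admittances at ω=14100 rad/s:
  Y(R1) = 0.0002725+0.000j S between n4,n3
  Y(R2) = 0.0007194+0.000j S between n3,n1
  Y(L1) = 0.000-0.06332j S between n3,n2
  Y(C1) = 0.000+0.001960j S between n0,n3
  Y(C2) = 0.000+0.5090j S between n1,n3
  Y(R3) = 0.0001675+0.000j S between n0,n3
  Y(C3) = 0.000+0.01287j S between n4,n3
  Y(R4) = 0.006757+0.000j S between n2,n0
  Y(R5) = 0.0001842+0.000j S between n3,n2
  Y(R6) = 0.3509+0.000j S between n2,n1
  V1: constraint V(n2)−V(n4) = 5.34
Assemble and solve the 5×5 MNA system:
  V(n1)=-0.01946-0.1591j  V(n2)=-0.04779+0.05236j  V(n3)=-0.1652-0.1789j  V(n4)=-5.388+0.05236j
  i(V1)=-0.004400-0.06717j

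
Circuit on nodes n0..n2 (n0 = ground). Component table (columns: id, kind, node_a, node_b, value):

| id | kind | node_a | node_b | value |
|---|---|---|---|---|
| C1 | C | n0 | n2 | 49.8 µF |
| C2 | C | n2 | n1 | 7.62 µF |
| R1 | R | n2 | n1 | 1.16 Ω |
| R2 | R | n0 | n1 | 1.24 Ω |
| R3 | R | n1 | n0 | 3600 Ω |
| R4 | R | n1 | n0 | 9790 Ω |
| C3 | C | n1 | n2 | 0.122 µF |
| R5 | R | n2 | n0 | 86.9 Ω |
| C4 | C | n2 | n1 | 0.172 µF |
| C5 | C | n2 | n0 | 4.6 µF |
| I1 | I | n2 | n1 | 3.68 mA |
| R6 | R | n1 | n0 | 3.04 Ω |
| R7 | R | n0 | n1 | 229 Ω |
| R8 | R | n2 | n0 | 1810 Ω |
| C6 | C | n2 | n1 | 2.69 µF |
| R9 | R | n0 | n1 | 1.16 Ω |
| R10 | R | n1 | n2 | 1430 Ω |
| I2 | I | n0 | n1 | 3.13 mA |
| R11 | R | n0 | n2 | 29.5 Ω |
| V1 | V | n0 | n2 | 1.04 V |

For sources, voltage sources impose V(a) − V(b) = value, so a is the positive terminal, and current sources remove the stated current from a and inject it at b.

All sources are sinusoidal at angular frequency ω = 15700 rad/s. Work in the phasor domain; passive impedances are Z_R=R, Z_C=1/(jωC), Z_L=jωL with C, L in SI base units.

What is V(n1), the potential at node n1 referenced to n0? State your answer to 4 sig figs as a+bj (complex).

-0.3133-0.04223j V

Element admittances at ω=15700 rad/s:
  Y(C1) = 0.000+0.7819j S between n0,n2
  Y(C2) = 0.000+0.1196j S between n2,n1
  Y(R1) = 0.8621+0.000j S between n2,n1
  Y(R2) = 0.8065+0.000j S between n0,n1
  Y(R3) = 0.0002778+0.000j S between n1,n0
  Y(R4) = 0.0001021+0.000j S between n1,n0
  Y(C3) = 0.000+0.001915j S between n1,n2
  Y(R5) = 0.01151+0.000j S between n2,n0
  Y(C4) = 0.000+0.002700j S between n2,n1
  Y(C5) = 0.000+0.07222j S between n2,n0
  I1: injects 0.00368 A into n1 (from n2)
  Y(R6) = 0.3289+0.000j S between n1,n0
  Y(R7) = 0.004367+0.000j S between n0,n1
  Y(R8) = 0.0005525+0.000j S between n2,n0
  Y(C6) = 0.000+0.04223j S between n2,n1
  Y(R9) = 0.8621+0.000j S between n0,n1
  Y(R10) = 0.0006993+0.000j S between n1,n2
  I2: injects 0.00313 A into n1 (from n0)
  Y(R11) = 0.03390+0.000j S between n0,n2
  V1: constraint V(n0)−V(n2) = 1.04
Assemble and solve the 3×3 MNA system:
  V(n1)=-0.3133-0.04223j  V(n2)=-1.040+0.000j
  i(V1)=-0.6782-0.9728j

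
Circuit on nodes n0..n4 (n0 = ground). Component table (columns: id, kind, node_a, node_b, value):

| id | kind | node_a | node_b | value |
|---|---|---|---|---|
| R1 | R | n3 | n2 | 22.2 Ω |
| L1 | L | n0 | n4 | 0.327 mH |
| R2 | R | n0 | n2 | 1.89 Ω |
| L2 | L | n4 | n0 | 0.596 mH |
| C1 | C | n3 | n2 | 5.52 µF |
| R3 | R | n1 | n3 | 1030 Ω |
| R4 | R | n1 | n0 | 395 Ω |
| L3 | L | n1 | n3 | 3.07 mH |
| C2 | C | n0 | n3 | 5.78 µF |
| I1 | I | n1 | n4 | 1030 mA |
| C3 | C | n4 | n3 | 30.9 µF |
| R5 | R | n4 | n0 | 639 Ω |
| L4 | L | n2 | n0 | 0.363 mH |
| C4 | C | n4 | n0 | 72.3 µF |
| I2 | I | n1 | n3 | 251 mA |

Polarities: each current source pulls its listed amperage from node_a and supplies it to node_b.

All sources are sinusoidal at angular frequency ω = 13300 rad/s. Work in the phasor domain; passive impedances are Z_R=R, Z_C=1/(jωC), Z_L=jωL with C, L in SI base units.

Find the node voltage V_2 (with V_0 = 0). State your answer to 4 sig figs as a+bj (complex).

MNA unknowns: 4 node voltages V₁..V_4
R1: Y=0.04505+0.000j on G[3,2]
L1: Y=0.000-0.2299j on G[0,4]
R2: Y=0.5291+0.000j on G[0,2]
L2: Y=0.000-0.1262j on G[4,0]
C1: Y=0.000+0.07342j on G[3,2]
R3: Y=0.0009709+0.000j on G[1,3]
R4: Y=0.002532+0.000j on G[1,0]
L3: Y=0.000-0.02449j on G[1,3]
C2: Y=0.000+0.07687j on G[0,3]
I1: z[1]−=1.03, z[4]+=1.03
C3: Y=0.000+0.4110j on G[4,3]
R5: Y=0.001565+0.000j on G[4,0]
L4: Y=0.000-0.2071j on G[2,0]
C4: Y=0.000+0.9616j on G[4,0]
I2: z[1]−=0.251, z[3]+=0.251
solve → V1=-7.062-49.73j, V2=-0.2112+0.08760j, V3=0.1120+1.561j, V4=0.04589-0.3822j

-0.2112+0.08760j V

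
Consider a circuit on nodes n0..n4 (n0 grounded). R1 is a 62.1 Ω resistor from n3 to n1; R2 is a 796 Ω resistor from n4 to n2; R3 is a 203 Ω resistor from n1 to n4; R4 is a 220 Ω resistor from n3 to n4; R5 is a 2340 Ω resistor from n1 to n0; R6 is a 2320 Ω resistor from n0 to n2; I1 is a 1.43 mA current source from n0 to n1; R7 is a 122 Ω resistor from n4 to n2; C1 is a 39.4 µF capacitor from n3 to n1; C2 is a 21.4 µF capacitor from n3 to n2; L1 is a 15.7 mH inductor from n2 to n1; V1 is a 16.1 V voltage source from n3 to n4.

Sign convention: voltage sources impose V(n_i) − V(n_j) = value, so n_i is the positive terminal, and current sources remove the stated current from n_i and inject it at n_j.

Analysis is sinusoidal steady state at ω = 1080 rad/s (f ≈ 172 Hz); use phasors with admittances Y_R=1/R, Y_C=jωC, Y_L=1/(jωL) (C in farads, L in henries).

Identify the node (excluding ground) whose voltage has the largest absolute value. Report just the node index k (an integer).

MNA unknowns: 4 node voltages V₁..V_4 plus 1 source current (V1)
R1: Y=0.01610+0.000j on G[3,1]
R2: Y=0.001256+0.000j on G[4,2]
R3: Y=0.004926+0.000j on G[1,4]
R4: Y=0.004545+0.000j on G[3,4]
R5: Y=0.0004274+0.000j on G[1,0]
R6: Y=0.0004310+0.000j on G[0,2]
I1: z[0]−=0.00143, z[1]+=0.00143
R7: Y=0.008197+0.000j on G[4,2]
C1: Y=0.000+0.04255j on G[3,1]
C2: Y=0.000+0.02311j on G[3,2]
L1: Y=0.000-0.05898j on G[2,1]
V1: row V3−V4=16.1, i_V1 at 3,4
solve → V1=1.833+0.8094j, V2=1.500-0.8025j, V3=3.091-2.652j, V4=-13.01-2.652j
aux → i_V1=-0.2835-0.03453j

4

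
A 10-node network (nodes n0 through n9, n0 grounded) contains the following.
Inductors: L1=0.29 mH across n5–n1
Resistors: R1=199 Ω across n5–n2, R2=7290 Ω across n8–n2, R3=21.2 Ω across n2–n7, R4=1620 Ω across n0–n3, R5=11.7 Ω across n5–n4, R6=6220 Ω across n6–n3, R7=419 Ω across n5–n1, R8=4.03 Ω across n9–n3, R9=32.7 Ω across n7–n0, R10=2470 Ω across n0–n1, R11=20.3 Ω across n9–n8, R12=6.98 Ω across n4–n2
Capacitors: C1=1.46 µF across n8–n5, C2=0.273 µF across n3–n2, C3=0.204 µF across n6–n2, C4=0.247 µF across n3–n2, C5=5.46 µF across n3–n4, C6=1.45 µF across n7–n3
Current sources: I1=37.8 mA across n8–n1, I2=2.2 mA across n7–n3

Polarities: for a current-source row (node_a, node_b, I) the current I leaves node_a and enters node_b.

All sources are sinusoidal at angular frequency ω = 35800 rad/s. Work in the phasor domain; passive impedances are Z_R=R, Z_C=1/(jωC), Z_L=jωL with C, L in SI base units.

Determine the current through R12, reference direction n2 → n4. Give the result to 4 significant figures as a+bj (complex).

Element admittances at ω=35800 rad/s:
  Y(L1) = 0.000-0.09632j S between n5,n1
  Y(R1) = 0.005025+0.000j S between n5,n2
  Y(R2) = 0.0001372+0.000j S between n8,n2
  Y(R3) = 0.04717+0.000j S between n2,n7
  Y(C1) = 0.000+0.05227j S between n8,n5
  Y(R4) = 0.0006173+0.000j S between n0,n3
  Y(R5) = 0.08547+0.000j S between n5,n4
  Y(R6) = 0.0001608+0.000j S between n6,n3
  Y(C2) = 0.000+0.009773j S between n3,n2
  Y(R7) = 0.002387+0.000j S between n5,n1
  Y(C3) = 0.000+0.007303j S between n6,n2
  Y(C4) = 0.000+0.008843j S between n3,n2
  Y(R8) = 0.2481+0.000j S between n9,n3
  Y(C5) = 0.000+0.1955j S between n3,n4
  Y(R9) = 0.03058+0.000j S between n7,n0
  I1: injects 0.0378 A into n1 (from n8)
  Y(R10) = 0.0004049+0.000j S between n0,n1
  Y(R11) = 0.04926+0.000j S between n9,n8
  Y(R12) = 0.1433+0.000j S between n4,n2
  Y(C6) = 0.000+0.05191j S between n7,n3
  I2: injects 0.0022 A into n3 (from n7)
Assemble and solve the 9×9 MNA system:
  V(n1)=0.1117+0.1505j  V(n2)=-0.0003422-0.06291j  V(n3)=0.05285-0.04006j  V(n4)=-0.0001111-0.08428j  V(n5)=0.1014-0.2412j  V(n6)=0.0001864-0.06407j  V(n7)=-0.002546-0.001184j  V(n8)=-0.1712+0.3054j  V(n9)=0.01574+0.01715j

-3.311e-05+0.003061j A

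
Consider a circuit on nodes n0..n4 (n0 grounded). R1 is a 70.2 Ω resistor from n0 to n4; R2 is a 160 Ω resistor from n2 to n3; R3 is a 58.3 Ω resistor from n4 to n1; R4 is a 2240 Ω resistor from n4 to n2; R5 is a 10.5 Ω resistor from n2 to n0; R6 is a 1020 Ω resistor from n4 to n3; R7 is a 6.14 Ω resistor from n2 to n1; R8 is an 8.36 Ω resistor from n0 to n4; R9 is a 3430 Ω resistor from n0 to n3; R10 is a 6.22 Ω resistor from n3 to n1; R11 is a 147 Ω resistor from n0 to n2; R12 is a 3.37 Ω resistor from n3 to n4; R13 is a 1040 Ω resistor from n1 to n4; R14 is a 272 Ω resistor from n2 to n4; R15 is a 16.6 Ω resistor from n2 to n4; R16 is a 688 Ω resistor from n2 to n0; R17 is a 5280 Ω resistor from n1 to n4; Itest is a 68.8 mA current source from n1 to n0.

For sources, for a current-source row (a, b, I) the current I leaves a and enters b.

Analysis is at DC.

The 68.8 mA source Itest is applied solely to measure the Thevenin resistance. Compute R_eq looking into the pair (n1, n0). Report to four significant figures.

R_eq = 7.798 Ω

Apply KCL at each of the 4 non-ground nodes and solve the resulting linear system.
Node n1: branches {R3, R7, R10, R13, R17, Itest} → V_1 = -0.5365
Node n2: branches {R2, R4, R5, R7, R11, R14, R15, R16} → V_2 = -0.3172
Node n3: branches {R2, R6, R9, R10, R12} → V_3 = -0.3613
Node n4: branches {R1, R3, R4, R6, R8, R12, R13, R14, R15, R17} → V_4 = -0.2680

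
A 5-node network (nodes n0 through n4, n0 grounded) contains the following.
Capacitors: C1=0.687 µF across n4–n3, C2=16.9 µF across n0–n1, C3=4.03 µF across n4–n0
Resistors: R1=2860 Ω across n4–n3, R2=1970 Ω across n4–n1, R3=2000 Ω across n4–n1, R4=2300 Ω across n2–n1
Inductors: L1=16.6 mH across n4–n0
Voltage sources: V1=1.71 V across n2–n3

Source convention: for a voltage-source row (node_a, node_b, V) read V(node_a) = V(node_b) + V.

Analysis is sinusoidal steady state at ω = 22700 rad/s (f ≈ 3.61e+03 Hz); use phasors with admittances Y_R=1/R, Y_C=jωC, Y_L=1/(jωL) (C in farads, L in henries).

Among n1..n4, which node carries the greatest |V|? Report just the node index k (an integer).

2

Element admittances at ω=22700 rad/s:
  Y(C1) = 0.000+0.01559j S between n4,n3
  Y(C2) = 0.000+0.3836j S between n0,n1
  Y(C3) = 0.000+0.09148j S between n4,n0
  Y(R1) = 0.0003497+0.000j S between n4,n3
  Y(R2) = 0.0005076+0.000j S between n4,n1
  Y(R3) = 0.0005000+0.000j S between n4,n1
  Y(L1) = 0.000-0.002654j S between n4,n0
  Y(R4) = 0.0004348+0.000j S between n2,n1
  V1: constraint V(n2)−V(n3) = 1.71
Assemble and solve the 5×5 MNA system:
  V(n1)=9.252e-05-0.001933j  V(n2)=1.707+0.05587j  V(n3)=-0.003077+0.05587j  V(n4)=-0.0003996+0.008349j
  i(V1)=-0.0007421-2.513e-05j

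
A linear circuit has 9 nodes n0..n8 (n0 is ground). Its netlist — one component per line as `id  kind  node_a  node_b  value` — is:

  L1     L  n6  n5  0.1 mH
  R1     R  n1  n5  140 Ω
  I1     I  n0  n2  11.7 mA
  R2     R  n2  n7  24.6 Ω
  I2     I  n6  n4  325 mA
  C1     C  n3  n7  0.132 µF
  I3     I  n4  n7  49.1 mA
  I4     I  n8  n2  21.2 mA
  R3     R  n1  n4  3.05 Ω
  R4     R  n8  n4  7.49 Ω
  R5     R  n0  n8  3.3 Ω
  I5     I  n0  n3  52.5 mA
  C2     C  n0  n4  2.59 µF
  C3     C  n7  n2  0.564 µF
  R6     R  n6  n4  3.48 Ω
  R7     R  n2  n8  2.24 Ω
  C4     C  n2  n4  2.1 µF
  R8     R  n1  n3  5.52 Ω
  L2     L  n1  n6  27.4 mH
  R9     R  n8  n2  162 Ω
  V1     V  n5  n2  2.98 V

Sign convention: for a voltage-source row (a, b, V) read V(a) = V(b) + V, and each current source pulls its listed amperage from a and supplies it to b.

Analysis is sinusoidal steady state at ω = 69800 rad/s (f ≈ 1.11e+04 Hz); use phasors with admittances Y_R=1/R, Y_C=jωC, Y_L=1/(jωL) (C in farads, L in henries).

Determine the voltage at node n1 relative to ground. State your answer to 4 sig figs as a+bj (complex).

-0.4875-1.067j V

Element admittances at ω=69800 rad/s:
  Y(L1) = 0.000-0.1433j S between n6,n5
  Y(R1) = 0.007143+0.000j S between n1,n5
  I1: injects 0.0117 A into n2 (from n0)
  Y(R2) = 0.04065+0.000j S between n2,n7
  I2: injects 0.325 A into n4 (from n6)
  Y(C1) = 0.000+0.009214j S between n3,n7
  I3: injects 0.0491 A into n7 (from n4)
  I4: injects 0.0212 A into n2 (from n8)
  Y(R3) = 0.3279+0.000j S between n1,n4
  Y(R4) = 0.1335+0.000j S between n8,n4
  Y(R5) = 0.3030+0.000j S between n0,n8
  I5: injects 0.0525 A into n3 (from n0)
  Y(C2) = 0.000+0.1808j S between n0,n4
  Y(C3) = 0.000+0.03937j S between n7,n2
  Y(R6) = 0.2874+0.000j S between n6,n4
  Y(R7) = 0.4464+0.000j S between n2,n8
  Y(C4) = 0.000+0.1466j S between n2,n4
  Y(R8) = 0.1812+0.000j S between n1,n3
  Y(L2) = 0.000-0.0005229j S between n1,n6
  Y(R9) = 0.006173+0.000j S between n8,n2
  V1: constraint V(n5)−V(n2) = 2.98
Assemble and solve the 9×9 MNA system:
  V(n1)=-0.4875-1.067j  V(n2)=-0.6572+1.115j  V(n3)=-0.2672-1.049j  V(n4)=-0.6685-1.124j  V(n5)=2.323+1.115j  V(n6)=-0.08315-2.323j  V(n7)=0.08574+0.3156j  V(n8)=-0.4588+0.3988j
  i(V1)=-0.5126+0.3291j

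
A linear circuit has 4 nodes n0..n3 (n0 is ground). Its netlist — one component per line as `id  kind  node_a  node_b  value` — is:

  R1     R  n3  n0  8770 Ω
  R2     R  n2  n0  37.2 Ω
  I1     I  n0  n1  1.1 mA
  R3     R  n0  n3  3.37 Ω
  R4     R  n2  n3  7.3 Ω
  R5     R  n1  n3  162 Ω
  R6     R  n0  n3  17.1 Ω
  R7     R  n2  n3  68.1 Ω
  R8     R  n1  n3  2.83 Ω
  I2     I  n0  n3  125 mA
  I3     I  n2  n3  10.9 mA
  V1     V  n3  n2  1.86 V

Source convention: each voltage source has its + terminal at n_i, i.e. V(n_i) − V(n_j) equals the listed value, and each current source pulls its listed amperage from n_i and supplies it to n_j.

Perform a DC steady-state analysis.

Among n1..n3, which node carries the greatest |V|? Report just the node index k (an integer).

2

Apply KCL at each of the 3 non-ground nodes and solve the resulting linear system.
Node n1: branches {I1, R5, R8} → V_1 = 0.4638
Node n2: branches {R2, R4, R7, I3, V1} → V_2 = -1.399
Node n3: branches {R1, R3, R4, R5, R6, R7, R8, I2, I3, V1} → V_3 = 0.4607
Source currents: i(V1)=-0.3088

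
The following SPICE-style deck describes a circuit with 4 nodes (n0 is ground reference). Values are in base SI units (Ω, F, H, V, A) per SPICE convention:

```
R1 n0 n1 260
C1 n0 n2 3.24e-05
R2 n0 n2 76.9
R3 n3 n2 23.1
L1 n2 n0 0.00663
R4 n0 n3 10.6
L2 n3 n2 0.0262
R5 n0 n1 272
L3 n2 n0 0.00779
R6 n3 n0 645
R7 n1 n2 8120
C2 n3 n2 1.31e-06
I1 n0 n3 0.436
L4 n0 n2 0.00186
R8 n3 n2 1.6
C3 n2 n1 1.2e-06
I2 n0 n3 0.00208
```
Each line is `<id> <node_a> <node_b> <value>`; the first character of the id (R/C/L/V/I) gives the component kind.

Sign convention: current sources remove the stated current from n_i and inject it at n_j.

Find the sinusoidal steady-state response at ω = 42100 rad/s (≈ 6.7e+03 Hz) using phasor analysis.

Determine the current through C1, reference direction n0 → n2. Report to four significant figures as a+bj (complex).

Element admittances at ω=42100 rad/s:
  Y(R1) = 0.003846+0.000j S between n0,n1
  Y(C1) = 0.000+1.364j S between n0,n2
  Y(R2) = 0.01300+0.000j S between n0,n2
  Y(R3) = 0.04329+0.000j S between n3,n2
  Y(L1) = 0.000-0.003583j S between n2,n0
  Y(R4) = 0.09434+0.000j S between n0,n3
  Y(L2) = 0.000-0.0009066j S between n3,n2
  Y(R5) = 0.003676+0.000j S between n0,n1
  Y(L3) = 0.000-0.003049j S between n2,n0
  Y(R6) = 0.001550+0.000j S between n3,n0
  Y(R7) = 0.0001232+0.000j S between n1,n2
  Y(C2) = 0.000+0.05515j S between n3,n2
  I1: injects 0.436 A into n3 (from n0)
  Y(L4) = 0.000-0.01277j S between n0,n2
  Y(R8) = 0.6250+0.000j S between n3,n2
  Y(C3) = 0.000+0.05052j S between n2,n1
  I2: injects 0.00208 A into n3 (from n0)
Assemble and solve the 3×3 MNA system:
  V(n1)=0.06540-0.2730j  V(n2)=0.02478-0.2828j  V(n3)=0.5946-0.2878j

-0.3857-0.03380j A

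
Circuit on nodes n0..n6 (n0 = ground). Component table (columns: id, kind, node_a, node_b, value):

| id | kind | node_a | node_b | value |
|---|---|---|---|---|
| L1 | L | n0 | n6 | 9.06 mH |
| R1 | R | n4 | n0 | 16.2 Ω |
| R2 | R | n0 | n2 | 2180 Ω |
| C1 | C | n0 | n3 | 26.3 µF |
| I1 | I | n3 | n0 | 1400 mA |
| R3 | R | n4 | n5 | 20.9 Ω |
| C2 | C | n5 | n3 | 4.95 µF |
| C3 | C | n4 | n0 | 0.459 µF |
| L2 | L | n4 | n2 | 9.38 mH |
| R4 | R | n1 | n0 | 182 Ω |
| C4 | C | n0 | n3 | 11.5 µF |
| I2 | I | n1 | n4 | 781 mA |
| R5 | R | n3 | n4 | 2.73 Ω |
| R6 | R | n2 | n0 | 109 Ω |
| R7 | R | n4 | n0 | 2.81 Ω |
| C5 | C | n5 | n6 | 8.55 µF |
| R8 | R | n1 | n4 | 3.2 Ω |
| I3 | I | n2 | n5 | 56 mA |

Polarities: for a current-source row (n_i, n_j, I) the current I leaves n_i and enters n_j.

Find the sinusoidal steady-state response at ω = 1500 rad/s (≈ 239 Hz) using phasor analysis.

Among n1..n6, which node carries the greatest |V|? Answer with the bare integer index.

3

MNA unknowns: 6 node voltages V₁..V_6
L1: Y=0.000-0.07358j on G[0,6]
R1: Y=0.06173+0.000j on G[4,0]
R2: Y=0.0004587+0.000j on G[0,2]
C1: Y=0.000+0.03945j on G[0,3]
I1: z[3]−=1.4, z[0]+=1.4
R3: Y=0.04785+0.000j on G[4,5]
C2: Y=0.000+0.007425j on G[5,3]
C3: Y=0.000+0.0006885j on G[4,0]
L2: Y=0.000-0.07107j on G[4,2]
R4: Y=0.005495+0.000j on G[1,0]
C4: Y=0.000+0.01725j on G[0,3]
I2: z[1]−=0.781, z[4]+=0.781
R5: Y=0.3663+0.000j on G[3,4]
R6: Y=0.009174+0.000j on G[2,0]
R7: Y=0.3559+0.000j on G[4,0]
C5: Y=0.000+0.01282j on G[5,6]
R8: Y=0.3125+0.000j on G[1,4]
I3: z[2]−=0.056, z[5]+=0.056
solve → V1=-5.322+0.8981j, V2=-2.847+0.5118j, V3=-6.403+2.000j, V4=-2.916+0.9139j, V5=-1.703+0.7372j, V6=0.3594-0.1556j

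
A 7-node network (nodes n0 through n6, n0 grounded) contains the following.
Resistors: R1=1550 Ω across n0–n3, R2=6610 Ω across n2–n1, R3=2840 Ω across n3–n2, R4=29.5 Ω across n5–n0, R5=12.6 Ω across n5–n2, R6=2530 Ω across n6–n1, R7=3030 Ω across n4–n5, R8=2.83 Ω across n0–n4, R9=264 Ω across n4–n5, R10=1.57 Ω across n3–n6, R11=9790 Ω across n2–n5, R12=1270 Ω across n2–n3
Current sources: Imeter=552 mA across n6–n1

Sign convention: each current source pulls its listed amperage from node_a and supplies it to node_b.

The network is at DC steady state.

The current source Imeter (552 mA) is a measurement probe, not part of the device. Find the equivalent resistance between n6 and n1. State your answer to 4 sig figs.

R_eq = 1871. Ω

Apply KCL at each of the 6 non-ground nodes and solve the resulting linear system.
Node n1: branches {R2, R6, Imeter} → V_1 = 953.0
Node n2: branches {R2, R3, R5, R11, R12} → V_2 = 1.992
Node n3: branches {R1, R3, R10, R12} → V_3 = -79.34
Node n4: branches {R7, R8, R9} → V_4 = 0.01553
Node n5: branches {R4, R5, R7, R9, R11} → V_5 = 1.348
Node n6: branches {R6, R10, Imeter} → V_6 = -79.57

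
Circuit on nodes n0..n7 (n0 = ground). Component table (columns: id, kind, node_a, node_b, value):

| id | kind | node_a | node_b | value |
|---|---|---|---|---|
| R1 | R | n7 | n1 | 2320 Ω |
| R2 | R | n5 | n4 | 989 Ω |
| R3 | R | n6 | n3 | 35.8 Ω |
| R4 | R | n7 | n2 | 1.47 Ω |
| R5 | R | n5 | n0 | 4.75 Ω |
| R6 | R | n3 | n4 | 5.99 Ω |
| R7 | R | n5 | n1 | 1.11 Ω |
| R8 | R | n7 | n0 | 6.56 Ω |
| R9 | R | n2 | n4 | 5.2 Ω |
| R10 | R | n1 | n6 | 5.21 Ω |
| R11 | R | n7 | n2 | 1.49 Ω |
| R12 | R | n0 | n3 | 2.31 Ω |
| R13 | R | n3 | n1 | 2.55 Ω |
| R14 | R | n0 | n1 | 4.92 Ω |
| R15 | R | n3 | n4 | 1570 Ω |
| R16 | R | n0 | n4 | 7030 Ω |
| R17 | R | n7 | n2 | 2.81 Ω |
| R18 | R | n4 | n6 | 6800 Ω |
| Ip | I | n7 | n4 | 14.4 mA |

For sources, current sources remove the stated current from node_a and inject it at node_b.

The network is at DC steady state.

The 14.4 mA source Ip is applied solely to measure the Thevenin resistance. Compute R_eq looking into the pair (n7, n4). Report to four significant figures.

R_eq = 4.096 Ω

Element admittances at DC:
  Y(R1) = 0.0004310 S between n7,n1
  Y(R2) = 0.001011 S between n5,n4
  Y(R3) = 0.02793 S between n6,n3
  Y(R4) = 0.6803 S between n7,n2
  Y(R5) = 0.2105 S between n5,n0
  Y(R6) = 0.1669 S between n3,n4
  Y(R7) = 0.9009 S between n5,n1
  Y(R8) = 0.1524 S between n7,n0
  Y(R9) = 0.1923 S between n2,n4
  Y(R10) = 0.1919 S between n1,n6
  Y(R11) = 0.6711 S between n7,n2
  Y(R12) = 0.4329 S between n0,n3
  Y(R13) = 0.3922 S between n3,n1
  Y(R14) = 0.2033 S between n0,n1
  Y(R15) = 0.0006369 S between n3,n4
  Y(R16) = 0.0001422 S between n0,n4
  Y(R17) = 0.3559 S between n7,n2
  Y(R18) = 0.0001471 S between n4,n6
  Ip: injects 0.0144 A into n4 (from n7)
Assemble and solve the 7×7 MNA system:
  V(n1)=0.003510  V(n2)=-0.02152  V(n3)=0.006627  V(n4)=0.03149  V(n5)=0.002871  V(n6)=0.003924  V(n7)=-0.02749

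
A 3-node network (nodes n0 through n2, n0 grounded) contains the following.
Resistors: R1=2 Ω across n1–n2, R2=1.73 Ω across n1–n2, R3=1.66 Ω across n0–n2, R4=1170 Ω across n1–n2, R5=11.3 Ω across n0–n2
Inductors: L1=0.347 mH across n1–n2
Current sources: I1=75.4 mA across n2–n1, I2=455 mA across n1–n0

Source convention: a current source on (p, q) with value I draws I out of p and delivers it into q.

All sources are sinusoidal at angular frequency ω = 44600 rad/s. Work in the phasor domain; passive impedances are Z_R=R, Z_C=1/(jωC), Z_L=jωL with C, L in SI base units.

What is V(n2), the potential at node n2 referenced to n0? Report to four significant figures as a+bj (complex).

-0.6586+0.000j V

Apply KCL at each of the 2 non-ground nodes and solve the resulting linear system.
Node n1: branches {R1, L1, R2, I1, R4, I2} → V_1 = -1.009-0.02100j
Node n2: branches {R1, L1, R2, I1, R3, R4, R5} → V_2 = -0.6586+0.000j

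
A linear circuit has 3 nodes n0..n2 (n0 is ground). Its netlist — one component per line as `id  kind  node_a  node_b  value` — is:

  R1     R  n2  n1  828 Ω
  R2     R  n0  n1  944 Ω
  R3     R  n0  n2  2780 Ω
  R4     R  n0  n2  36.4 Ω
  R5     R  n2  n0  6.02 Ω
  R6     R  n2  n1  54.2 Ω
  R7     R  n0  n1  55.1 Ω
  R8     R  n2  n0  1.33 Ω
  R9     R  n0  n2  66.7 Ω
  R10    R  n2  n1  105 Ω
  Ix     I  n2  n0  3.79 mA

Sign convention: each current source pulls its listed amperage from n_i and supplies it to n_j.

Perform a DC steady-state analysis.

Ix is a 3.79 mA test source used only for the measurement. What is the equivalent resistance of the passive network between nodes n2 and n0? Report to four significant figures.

R_eq = 1.028 Ω

Apply KCL at each of the 2 non-ground nodes and solve the resulting linear system.
Node n1: branches {R1, R2, R6, R7, R10} → V_1 = -0.002350
Node n2: branches {R1, R3, R4, R5, R6, R8, R9, R10, Ix} → V_2 = -0.003898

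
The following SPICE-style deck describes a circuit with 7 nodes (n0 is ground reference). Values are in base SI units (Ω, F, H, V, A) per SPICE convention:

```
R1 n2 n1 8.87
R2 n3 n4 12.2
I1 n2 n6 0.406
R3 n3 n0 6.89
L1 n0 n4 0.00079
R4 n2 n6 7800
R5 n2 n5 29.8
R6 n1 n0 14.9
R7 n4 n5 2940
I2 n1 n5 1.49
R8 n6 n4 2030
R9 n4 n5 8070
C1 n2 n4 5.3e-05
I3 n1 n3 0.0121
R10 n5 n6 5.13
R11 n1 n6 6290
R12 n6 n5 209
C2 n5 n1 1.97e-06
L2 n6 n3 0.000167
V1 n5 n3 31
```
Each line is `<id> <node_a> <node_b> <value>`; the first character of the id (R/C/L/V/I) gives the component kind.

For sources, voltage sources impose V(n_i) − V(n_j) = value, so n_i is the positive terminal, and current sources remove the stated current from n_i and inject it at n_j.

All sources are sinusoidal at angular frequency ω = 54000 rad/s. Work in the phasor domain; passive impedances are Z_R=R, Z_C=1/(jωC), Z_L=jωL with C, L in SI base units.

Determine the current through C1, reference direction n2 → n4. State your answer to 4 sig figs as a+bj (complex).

Apply KCL at each of the 6 non-ground nodes and solve the resulting linear system.
Node n1: branches {R1, R6, I2, I3, R11, C2} → V_1 = 6.636+14.92j
Node n2: branches {R1, I1, R4, R5, C1} → V_2 = 3.840+4.432j
Node n3: branches {R2, R3, I3, L2, V1} → V_3 = -3.823-6.326j
Node n4: branches {R2, L1, R7, R8, R9, C1} → V_4 = 3.553+4.674j
Node n5: branches {R5, R7, I2, R9, R10, R12, C2, V1} → V_5 = 27.18-6.326j
Node n6: branches {I1, R4, R8, R10, R11, R12, L2} → V_6 = 21.38+7.662j
Source currents: i(V1)=-2.723+0.9746j

0.6945+0.8220j A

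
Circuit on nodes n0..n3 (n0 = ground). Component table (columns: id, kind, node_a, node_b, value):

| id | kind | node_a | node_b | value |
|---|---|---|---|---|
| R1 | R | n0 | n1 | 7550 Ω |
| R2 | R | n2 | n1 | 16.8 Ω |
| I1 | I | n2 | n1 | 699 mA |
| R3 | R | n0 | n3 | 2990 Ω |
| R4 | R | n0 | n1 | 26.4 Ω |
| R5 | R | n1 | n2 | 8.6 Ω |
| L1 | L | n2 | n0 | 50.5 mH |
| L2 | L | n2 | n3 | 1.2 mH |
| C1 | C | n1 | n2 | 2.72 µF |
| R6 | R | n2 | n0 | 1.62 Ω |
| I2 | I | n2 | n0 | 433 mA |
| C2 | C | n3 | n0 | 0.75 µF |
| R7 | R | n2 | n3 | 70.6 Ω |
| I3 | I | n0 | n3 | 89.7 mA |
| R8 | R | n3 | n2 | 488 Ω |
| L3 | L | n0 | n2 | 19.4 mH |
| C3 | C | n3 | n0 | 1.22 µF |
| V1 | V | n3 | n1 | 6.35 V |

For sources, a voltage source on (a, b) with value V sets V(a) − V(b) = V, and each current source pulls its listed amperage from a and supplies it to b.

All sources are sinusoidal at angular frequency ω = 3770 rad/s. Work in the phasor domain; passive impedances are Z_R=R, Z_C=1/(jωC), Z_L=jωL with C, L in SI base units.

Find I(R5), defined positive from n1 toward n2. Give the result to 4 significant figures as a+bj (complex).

MNA unknowns: 3 node voltages V₁..V_3 plus 1 source current (V1)
R1: Y=0.0001325+0.000j on G[0,1]
R2: Y=0.05952+0.000j on G[2,1]
I1: z[2]−=0.699, z[1]+=0.699
R3: Y=0.0003344+0.000j on G[0,3]
R4: Y=0.03788+0.000j on G[0,1]
R5: Y=0.1163+0.000j on G[1,2]
L1: Y=0.000-0.005253j on G[2,0]
L2: Y=0.000-0.2210j on G[2,3]
C1: Y=0.000+0.01025j on G[1,2]
R6: Y=0.6173+0.000j on G[2,0]
I2: z[2]−=0.433, z[0]+=0.433
C2: Y=0.000+0.002828j on G[3,0]
R7: Y=0.01416+0.000j on G[2,3]
I3: z[0]−=0.0897, z[3]+=0.0897
R8: Y=0.002049+0.000j on G[3,2]
L3: Y=0.000-0.01367j on G[0,2]
C3: Y=0.000+0.004599j on G[3,0]
V1: row V3−V1=6.35, i_V1 at 3,1
solve → V1=-1.651+4.500j, V2=-0.3922-0.3481j, V3=4.699+4.500j
aux → i_V1=-1.033+1.010j

-0.1463+0.5637j A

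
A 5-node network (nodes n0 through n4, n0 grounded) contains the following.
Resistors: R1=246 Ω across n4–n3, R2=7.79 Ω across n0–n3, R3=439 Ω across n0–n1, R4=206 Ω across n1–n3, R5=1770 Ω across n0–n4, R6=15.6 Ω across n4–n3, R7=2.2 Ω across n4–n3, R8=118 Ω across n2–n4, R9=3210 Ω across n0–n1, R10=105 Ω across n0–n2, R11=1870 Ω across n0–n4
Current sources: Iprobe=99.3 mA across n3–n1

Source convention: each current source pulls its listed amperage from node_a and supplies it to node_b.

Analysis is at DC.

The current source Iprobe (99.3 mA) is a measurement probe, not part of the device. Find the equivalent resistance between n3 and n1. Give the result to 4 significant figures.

R_eq = 135.2 Ω

MNA unknowns: 4 node voltages V₁..V_4
R1: Y=0.004065 on G[4,3]
R2: Y=0.1284 on G[0,3]
R3: Y=0.002278 on G[0,1]
R4: Y=0.004854 on G[1,3]
R5: Y=0.0005650 on G[0,4]
R6: Y=0.06410 on G[4,3]
R7: Y=0.4545 on G[4,3]
R8: Y=0.008475 on G[2,4]
R9: Y=0.0003115 on G[0,1]
R10: Y=0.009524 on G[0,2]
R11: Y=0.0005348 on G[0,4]
Iprobe: z[3]−=0.0993, z[1]+=0.0993
solve → V1=13.17, V2=-0.1187, V3=-0.2548, V4=-0.2521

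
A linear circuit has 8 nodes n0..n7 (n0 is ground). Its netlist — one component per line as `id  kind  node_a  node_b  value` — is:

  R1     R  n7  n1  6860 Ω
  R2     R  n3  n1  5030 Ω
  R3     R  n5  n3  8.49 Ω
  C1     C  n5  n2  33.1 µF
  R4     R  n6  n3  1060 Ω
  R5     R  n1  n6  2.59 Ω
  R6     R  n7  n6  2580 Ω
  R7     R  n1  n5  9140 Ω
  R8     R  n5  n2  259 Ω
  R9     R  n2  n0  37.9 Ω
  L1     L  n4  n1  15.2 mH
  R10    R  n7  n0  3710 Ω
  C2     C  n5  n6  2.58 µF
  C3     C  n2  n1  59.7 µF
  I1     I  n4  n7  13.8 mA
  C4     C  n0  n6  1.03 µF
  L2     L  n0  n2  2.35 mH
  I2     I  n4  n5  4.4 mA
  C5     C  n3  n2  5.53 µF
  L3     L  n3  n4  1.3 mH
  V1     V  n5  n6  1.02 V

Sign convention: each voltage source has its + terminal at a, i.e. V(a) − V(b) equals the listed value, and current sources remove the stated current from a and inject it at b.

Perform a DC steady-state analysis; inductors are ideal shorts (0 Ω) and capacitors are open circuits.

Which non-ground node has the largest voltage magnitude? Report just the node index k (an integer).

Apply KCL at each of the 7 non-ground nodes and solve the resulting linear system.
Node n1: branches {R1, R2, R5, R7, L1, C3} → V_1 = -1.917
Node n2: branches {C1, R8, R9, C3, L2, C5} → V_2 = 0.000
Node n3: branches {R2, R3, R4, C5, L3} → V_3 = -1.917
Node n4: branches {L1, I1, I2, L3} → V_4 = -1.917
Node n5: branches {R3, C1, R7, R8, C2, I2, V1} → V_5 = -1.104
Node n6: branches {R4, R5, R6, C2, C4, V1} → V_6 = -2.124
Node n7: branches {R1, R6, R10, I1} → V_7 = 15.81
Source currents: i(L1)=0.07734, i(L2)=0.004263, i(L3)=0.09554, i(V1)=-0.08716

7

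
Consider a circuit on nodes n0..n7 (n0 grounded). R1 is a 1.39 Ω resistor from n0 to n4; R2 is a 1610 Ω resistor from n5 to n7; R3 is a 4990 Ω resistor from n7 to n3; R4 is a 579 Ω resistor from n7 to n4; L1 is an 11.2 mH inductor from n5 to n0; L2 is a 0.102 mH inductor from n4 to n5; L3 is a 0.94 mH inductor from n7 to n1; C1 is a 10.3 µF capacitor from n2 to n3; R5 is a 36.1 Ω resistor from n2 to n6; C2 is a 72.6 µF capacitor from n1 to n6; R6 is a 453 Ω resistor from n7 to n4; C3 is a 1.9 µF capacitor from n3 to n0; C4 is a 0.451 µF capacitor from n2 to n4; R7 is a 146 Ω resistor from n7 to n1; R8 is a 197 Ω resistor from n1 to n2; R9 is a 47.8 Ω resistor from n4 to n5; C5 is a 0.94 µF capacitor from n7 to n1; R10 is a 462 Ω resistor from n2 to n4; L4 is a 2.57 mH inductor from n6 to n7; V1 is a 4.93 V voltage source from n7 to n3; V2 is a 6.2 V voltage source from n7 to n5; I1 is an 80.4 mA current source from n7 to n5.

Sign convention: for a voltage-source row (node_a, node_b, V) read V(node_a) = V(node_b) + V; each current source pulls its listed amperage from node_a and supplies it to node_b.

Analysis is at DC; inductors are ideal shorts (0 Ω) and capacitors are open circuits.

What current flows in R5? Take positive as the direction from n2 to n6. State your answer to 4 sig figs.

-0.01064 A

Element admittances at DC:
  Y(R1) = 0.7194 S between n0,n4
  Y(R2) = 0.0006211 S between n5,n7
  Y(R3) = 0.0002004 S between n7,n3
  Y(R4) = 0.001727 S between n7,n4
  L1: short n5↔n0 (DC inductor)
  L2: short n4↔n5 (DC inductor)
  L3: short n7↔n1 (DC inductor)
  Y(C1) = 0.000 S between n2,n3
  Y(R5) = 0.02770 S between n2,n6
  Y(C2) = 0.000 S between n1,n6
  Y(R6) = 0.002208 S between n7,n4
  Y(C3) = 0.000 S between n3,n0
  Y(C4) = 0.000 S between n2,n4
  Y(R7) = 0.006849 S between n7,n1
  Y(R8) = 0.005076 S between n1,n2
  Y(R9) = 0.02092 S between n4,n5
  Y(C5) = 0.000 S between n7,n1
  Y(R10) = 0.002165 S between n2,n4
  L4: short n6↔n7 (DC inductor)
  V1: constraint V(n7)−V(n3) = 4.93
  V2: constraint V(n7)−V(n5) = 6.2
  I1: injects 0.0804 A into n5 (from n7)
Assemble and solve the 13×13 MNA system:
  V(n1)=6.200  V(n2)=5.816  V(n3)=1.270  V(n4)=0.000  V(n5)=0.000  V(n6)=6.200  V(n7)=6.200
  i(L1)=0.000  i(L2)=0.03698  i(L3)=0.001950  i(L4)=-0.01064  i(V1)=-0.0009880  i(V2)=-0.1212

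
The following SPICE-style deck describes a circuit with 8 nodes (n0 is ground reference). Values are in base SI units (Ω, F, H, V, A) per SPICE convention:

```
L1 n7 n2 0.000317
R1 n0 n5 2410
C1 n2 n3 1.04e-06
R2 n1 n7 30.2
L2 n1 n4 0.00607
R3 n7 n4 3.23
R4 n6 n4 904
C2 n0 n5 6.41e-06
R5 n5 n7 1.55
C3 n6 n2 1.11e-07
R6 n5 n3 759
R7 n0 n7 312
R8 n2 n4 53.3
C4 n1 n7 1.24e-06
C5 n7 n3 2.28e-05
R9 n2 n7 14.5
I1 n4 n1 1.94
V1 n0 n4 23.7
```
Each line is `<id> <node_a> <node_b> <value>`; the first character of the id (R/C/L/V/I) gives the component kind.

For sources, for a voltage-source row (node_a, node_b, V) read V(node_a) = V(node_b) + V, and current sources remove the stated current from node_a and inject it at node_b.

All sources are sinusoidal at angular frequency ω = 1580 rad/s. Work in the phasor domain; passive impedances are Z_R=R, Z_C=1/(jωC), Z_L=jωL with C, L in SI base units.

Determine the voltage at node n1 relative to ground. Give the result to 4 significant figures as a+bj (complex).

-18.76+17.54j V

MNA unknowns: 7 node voltages V₁..V_7 plus 1 source current (V1)
L1: Y=0.000-1.997j on G[7,2]
R1: Y=0.0004149+0.000j on G[0,5]
C1: Y=0.000+0.001643j on G[2,3]
R2: Y=0.03311+0.000j on G[1,7]
L2: Y=0.000-0.1043j on G[1,4]
R3: Y=0.3096+0.000j on G[7,4]
R4: Y=0.001106+0.000j on G[6,4]
C2: Y=0.000+0.01013j on G[0,5]
R5: Y=0.6452+0.000j on G[5,7]
C3: Y=0.000+0.0001754j on G[6,2]
R6: Y=0.001318+0.000j on G[5,3]
R7: Y=0.003205+0.000j on G[0,7]
R8: Y=0.01876+0.000j on G[2,4]
C4: Y=0.000+0.001959j on G[1,7]
C5: Y=0.000+0.03602j on G[7,3]
R9: Y=0.06897+0.000j on G[2,7]
I1: z[4]−=1.94, z[1]+=1.94
V1: row V0−V4=23.7, i_V1 at 0,4
solve → V1=-18.76+17.54j, V2=-23.01+2.243j, V3=-23.01+2.249j, V4=-23.70+0.000j, V5=-22.97+2.609j, V6=-24.03+0.1623j, V7=-23.03+2.250j
aux → i_V1=-0.1098-0.2244j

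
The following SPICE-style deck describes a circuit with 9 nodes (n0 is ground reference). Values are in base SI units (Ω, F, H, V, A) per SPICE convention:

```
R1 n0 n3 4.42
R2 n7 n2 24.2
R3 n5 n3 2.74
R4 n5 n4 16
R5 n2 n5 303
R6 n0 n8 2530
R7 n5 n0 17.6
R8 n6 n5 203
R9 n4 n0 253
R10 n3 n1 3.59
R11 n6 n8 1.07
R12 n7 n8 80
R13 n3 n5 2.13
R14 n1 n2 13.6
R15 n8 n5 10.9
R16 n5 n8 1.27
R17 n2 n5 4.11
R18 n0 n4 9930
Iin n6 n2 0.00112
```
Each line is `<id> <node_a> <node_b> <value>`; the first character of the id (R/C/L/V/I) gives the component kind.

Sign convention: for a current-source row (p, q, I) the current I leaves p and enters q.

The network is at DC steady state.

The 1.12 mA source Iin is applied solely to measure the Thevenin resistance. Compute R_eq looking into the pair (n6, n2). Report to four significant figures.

MNA unknowns: 8 node voltages V₁..V_8
R1: Y=0.2262 on G[0,3]
R2: Y=0.04132 on G[7,2]
R3: Y=0.3650 on G[5,3]
R4: Y=0.06250 on G[5,4]
R5: Y=0.003300 on G[2,5]
R6: Y=0.0003953 on G[0,8]
R7: Y=0.05682 on G[5,0]
R8: Y=0.004926 on G[6,5]
R9: Y=0.003953 on G[4,0]
R10: Y=0.2786 on G[3,1]
R11: Y=0.9346 on G[6,8]
R12: Y=0.01250 on G[7,8]
R13: Y=0.4695 on G[3,5]
R14: Y=0.07353 on G[1,2]
R15: Y=0.09174 on G[8,5]
R16: Y=0.7874 on G[5,8]
R17: Y=0.2433 on G[2,5]
R18: Y=0.0001007 on G[0,4]
Iin: z[6]−=0.00112, z[2]+=0.00112
solve → V1=0.0007473, V2=0.003395, V3=4.843e-05, V4=-0.0001613, V5=-0.0001717, V6=-0.002565, V7=0.002286, V8=-0.001380

R_eq = 5.321 Ω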